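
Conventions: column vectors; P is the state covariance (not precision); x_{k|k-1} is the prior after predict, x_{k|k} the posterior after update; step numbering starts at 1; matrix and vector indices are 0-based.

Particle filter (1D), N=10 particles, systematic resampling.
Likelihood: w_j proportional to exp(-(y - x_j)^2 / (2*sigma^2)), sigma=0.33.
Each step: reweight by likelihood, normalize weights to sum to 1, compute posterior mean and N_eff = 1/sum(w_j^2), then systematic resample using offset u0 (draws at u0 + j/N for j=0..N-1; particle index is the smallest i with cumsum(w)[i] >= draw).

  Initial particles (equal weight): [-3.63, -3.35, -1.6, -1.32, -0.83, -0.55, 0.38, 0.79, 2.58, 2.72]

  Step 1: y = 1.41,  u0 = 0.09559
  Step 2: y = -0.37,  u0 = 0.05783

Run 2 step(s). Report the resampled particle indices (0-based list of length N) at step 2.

step 1: w=[0.0000, 0.0000, 0.0000, 0.0000, 0.0000, 0.0000, 0.0423, 0.9453, 0.0103, 0.0021]  mean=0.7951  Neff=1.1167  idx=[7, 7, 7, 7, 7, 7, 7, 7, 7, 8]
step 2: w=[0.1111, 0.1111, 0.1111, 0.1111, 0.1111, 0.1111, 0.1111, 0.1111, 0.1111, 0.0000]  mean=0.7900  Neff=9.0000  idx=[0, 1, 2, 3, 4, 5, 5, 6, 7, 8]

resampled_idx = [0, 1, 2, 3, 4, 5, 5, 6, 7, 8]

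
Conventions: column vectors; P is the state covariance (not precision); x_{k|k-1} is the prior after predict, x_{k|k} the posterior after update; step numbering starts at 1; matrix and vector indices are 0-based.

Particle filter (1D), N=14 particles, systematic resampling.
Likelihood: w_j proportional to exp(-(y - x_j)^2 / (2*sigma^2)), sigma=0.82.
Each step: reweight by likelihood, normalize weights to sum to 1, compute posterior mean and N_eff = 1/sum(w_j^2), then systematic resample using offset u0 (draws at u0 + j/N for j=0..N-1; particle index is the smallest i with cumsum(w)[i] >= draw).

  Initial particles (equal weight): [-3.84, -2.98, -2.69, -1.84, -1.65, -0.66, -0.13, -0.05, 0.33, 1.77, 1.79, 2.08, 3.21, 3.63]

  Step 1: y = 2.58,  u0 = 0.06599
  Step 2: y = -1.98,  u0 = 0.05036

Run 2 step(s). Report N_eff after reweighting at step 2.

N_eff = 6.3345

step 1: w=[0.0000, 0.0000, 0.0000, 0.0000, 0.0000, 0.0001, 0.0013, 0.0018, 0.0070, 0.1865, 0.1910, 0.2523, 0.2262, 0.1338]  mean=2.4105  Neff=4.9015  idx=[9, 9, 10, 10, 10, 11, 11, 11, 11, 12, 12, 12, 13, 13]
step 2: w=[0.1871, 0.1871, 0.1673, 0.1673, 0.1673, 0.0309, 0.0309, 0.0309, 0.0309, 0.0000, 0.0000, 0.0000, 0.0000, 0.0000]  mean=1.8184  Neff=6.3345  idx=[0, 0, 1, 1, 1, 2, 2, 3, 3, 3, 4, 4, 6, 8]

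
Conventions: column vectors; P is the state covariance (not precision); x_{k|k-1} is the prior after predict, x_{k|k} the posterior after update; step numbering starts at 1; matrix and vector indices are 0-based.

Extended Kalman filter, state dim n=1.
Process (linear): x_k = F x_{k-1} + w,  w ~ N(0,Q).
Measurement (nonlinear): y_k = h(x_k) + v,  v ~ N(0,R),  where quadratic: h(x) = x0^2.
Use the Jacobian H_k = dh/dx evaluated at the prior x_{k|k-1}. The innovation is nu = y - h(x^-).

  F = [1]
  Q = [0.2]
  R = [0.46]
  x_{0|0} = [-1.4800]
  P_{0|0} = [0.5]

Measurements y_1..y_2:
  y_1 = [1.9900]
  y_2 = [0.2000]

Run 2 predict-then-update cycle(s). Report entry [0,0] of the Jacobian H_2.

H_jac[0,0] = -2.8340

step 1: x^-=[-1.4800]  P^-=[0.7000]  H_jac=[-2.9600]  S=[6.5931]  K=[-0.3143]  nu=[-0.2004]  x^+=[-1.4170]  P^+=[0.0488]
step 2: x^-=[-1.4170]  P^-=[0.2488]  H_jac=[-2.8340]  S=[2.4586]  K=[-0.2868]  nu=[-1.8079]  x^+=[-0.8984]  P^+=[0.0466]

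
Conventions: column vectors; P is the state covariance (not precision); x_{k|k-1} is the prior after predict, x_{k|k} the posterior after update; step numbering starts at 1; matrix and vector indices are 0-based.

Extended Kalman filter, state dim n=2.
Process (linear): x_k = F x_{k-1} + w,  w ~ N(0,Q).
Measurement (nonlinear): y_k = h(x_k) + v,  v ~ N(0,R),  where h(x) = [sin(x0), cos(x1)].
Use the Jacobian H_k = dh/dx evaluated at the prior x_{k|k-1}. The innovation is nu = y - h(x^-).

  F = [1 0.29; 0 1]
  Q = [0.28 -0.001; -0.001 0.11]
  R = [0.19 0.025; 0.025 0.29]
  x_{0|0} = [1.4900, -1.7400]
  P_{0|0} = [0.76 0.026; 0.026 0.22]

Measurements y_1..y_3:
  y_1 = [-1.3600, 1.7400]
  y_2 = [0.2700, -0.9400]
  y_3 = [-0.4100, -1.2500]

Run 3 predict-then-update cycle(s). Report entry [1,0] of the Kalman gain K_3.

step 1: x^-=[0.9854, -1.7400]  P^-=[1.0736 0.0888; 0.0888 0.3300]  H_jac=[0.5525 0.0000; 0.0000 0.9857]  S=[0.5178 0.0734; 0.0734 0.6106]  K=[1.1449 0.0058; 0.0196 0.5303]  nu=[-2.1935, 1.9084]  x^+=[-1.5148, -0.7709]  P^+=[0.3940 0.0307; 0.0307 0.1565]
step 2: x^-=[-1.7384, -0.7709]  P^-=[0.7049 0.0751; 0.0751 0.2665]  H_jac=[-0.1668 0.0000; 0.0000 0.6968]  S=[0.2096 0.0163; 0.0163 0.4194]  K=[-0.5724 0.1470; -0.0944 0.4465]  nu=[1.2560, -1.6573]  x^+=[-2.7009, -1.6295]  P^+=[0.6299 0.0407; 0.0407 0.1824]
step 3: x^-=[-3.1735, -1.6295]  P^-=[0.9489 0.0926; 0.0926 0.2924]  H_jac=[-0.9995 0.0000; 0.0000 0.9983]  S=[1.1379 -0.0674; -0.0674 0.5814]  K=[-0.8297 0.0628; -0.0519 0.4961]  nu=[-0.4419, -1.1914]  x^+=[-2.8817, -2.1975]  P^+=[0.1562 -0.0025; -0.0025 0.1428]

K[1,0] = -0.0519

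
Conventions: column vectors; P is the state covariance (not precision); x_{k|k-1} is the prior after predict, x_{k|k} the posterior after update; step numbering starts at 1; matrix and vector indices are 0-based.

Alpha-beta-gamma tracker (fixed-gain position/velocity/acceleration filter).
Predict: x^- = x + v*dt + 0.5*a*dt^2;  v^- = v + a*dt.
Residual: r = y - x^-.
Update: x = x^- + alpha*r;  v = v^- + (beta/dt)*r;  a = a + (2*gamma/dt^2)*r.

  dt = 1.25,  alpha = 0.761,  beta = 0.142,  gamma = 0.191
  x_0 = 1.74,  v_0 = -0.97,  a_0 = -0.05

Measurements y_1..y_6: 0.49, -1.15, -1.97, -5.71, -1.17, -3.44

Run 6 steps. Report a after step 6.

step 1: x_pred=0.4884  r=0.0016  x^+=0.4896  v^+=-1.0323  a^+=-0.0496
step 2: x_pred=-0.8395  r=-0.3105  x^+=-1.0758  v^+=-1.1296  a^+=-0.1255
step 3: x_pred=-2.5859  r=0.6159  x^+=-2.1172  v^+=-1.2165  a^+=0.0251
step 4: x_pred=-3.6183  r=-2.0917  x^+=-5.2101  v^+=-1.4229  a^+=-0.4863
step 5: x_pred=-7.3686  r=6.1986  x^+=-2.6515  v^+=-1.3266  a^+=1.0291
step 6: x_pred=-3.5057  r=0.0657  x^+=-3.4557  v^+=-0.0327  a^+=1.0452

a_post = 1.0452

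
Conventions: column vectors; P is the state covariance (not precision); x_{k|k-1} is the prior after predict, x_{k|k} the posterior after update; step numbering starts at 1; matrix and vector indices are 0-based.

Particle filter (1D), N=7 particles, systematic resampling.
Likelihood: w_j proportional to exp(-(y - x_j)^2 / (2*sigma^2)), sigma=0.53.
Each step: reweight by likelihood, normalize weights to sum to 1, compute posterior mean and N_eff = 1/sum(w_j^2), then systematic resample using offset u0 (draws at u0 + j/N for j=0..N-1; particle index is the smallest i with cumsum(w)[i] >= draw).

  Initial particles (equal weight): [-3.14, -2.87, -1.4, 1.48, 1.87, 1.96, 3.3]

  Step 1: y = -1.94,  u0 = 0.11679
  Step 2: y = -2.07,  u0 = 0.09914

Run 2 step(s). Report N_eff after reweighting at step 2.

step 1: w=[0.0869, 0.2419, 0.6712, 0.0000, 0.0000, 0.0000, 0.0000]  mean=-1.9068  Neff=1.9359  idx=[1, 1, 2, 2, 2, 2, 2]
step 2: w=[0.1108, 0.1108, 0.1557, 0.1557, 0.1557, 0.1557, 0.1557]  mean=-1.7257  Neff=6.8617  idx=[0, 2, 3, 3, 4, 5, 6]

N_eff = 6.8617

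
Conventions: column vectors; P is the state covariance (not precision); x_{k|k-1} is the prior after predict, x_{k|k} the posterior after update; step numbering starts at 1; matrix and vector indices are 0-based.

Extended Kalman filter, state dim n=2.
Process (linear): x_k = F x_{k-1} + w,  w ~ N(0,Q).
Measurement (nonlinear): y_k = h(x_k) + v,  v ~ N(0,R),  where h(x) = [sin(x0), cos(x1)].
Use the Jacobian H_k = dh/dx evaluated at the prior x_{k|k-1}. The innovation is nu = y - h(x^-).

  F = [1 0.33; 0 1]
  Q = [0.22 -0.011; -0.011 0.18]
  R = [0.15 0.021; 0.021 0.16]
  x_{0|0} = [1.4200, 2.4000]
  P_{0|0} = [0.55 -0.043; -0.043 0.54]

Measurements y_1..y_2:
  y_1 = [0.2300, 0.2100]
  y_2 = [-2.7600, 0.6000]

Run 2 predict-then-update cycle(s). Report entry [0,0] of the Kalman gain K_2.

step 1: x^-=[2.2120, 2.4000]  P^-=[0.8004 0.1242; 0.1242 0.7200]  H_jac=[-0.5982 0.0000; 0.0000 -0.6755]  S=[0.4364 0.0712; 0.0712 0.4885]  K=[-1.0952 -0.0122; -0.0080 -0.9944]  nu=[-0.5714, 0.9474]  x^+=[2.8262, 1.4625]  P^+=[0.2751 0.0369; 0.0369 0.2358]
step 2: x^-=[3.3089, 1.4625]  P^-=[0.5451 0.1037; 0.1037 0.4158]  H_jac=[-0.9860 0.0000; 0.0000 -0.9941]  S=[0.6800 0.1227; 0.1227 0.5709]  K=[-0.7884 -0.0112; -0.0206 -0.7196]  nu=[-2.5935, 0.4919]  x^+=[5.3481, 1.1620]  P^+=[0.1202 0.0185; 0.0185 0.1162]

K[0,0] = -0.7884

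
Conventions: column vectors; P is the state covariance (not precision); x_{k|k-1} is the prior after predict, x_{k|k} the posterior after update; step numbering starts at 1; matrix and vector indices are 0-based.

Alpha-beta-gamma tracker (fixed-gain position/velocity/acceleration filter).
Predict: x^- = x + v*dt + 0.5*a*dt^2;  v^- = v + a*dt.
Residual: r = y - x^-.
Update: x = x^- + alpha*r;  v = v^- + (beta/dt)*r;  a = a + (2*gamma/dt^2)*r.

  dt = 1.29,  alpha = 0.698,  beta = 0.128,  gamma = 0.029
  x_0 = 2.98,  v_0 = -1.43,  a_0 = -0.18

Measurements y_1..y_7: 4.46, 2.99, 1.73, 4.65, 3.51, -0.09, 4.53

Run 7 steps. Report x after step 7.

step 1: x_pred=0.9855  r=3.4745  x^+=3.4107  v^+=-1.3174  a^+=-0.0589
step 2: x_pred=1.6622  r=1.3278  x^+=2.5890  v^+=-1.2617  a^+=-0.0126
step 3: x_pred=0.9509  r=0.7791  x^+=1.4947  v^+=-1.2007  a^+=0.0145
step 4: x_pred=-0.0420  r=4.6920  x^+=3.2330  v^+=-0.7163  a^+=0.1781
step 5: x_pred=2.4571  r=1.0529  x^+=3.1920  v^+=-0.3822  a^+=0.2148
step 6: x_pred=2.8777  r=-2.9677  x^+=0.8062  v^+=-0.3996  a^+=0.1113
step 7: x_pred=0.3834  r=4.1466  x^+=3.2777  v^+=0.1555  a^+=0.2559

x_post = 3.2777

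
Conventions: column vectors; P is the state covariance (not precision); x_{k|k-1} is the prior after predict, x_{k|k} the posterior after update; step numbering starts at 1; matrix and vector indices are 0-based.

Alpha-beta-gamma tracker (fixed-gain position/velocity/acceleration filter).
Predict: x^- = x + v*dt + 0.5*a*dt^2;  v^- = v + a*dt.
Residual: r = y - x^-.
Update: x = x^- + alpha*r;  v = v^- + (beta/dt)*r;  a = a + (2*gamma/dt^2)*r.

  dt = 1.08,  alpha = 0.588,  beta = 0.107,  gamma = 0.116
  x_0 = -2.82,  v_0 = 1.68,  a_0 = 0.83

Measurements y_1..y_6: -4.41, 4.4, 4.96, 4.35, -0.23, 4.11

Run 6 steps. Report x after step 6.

step 1: x_pred=-0.5215  r=-3.8885  x^+=-2.8080  v^+=2.1912  a^+=0.0566
step 2: x_pred=-0.4085  r=4.8085  x^+=2.4189  v^+=2.7287  a^+=1.0130
step 3: x_pred=5.9566  r=-0.9966  x^+=5.3706  v^+=3.7240  a^+=0.8148
step 4: x_pred=9.8677  r=-5.5177  x^+=6.6233  v^+=4.0573  a^+=-0.2827
step 5: x_pred=10.8402  r=-11.0702  x^+=4.3309  v^+=2.6552  a^+=-2.4846
step 6: x_pred=5.7495  r=-1.6395  x^+=4.7855  v^+=-0.1906  a^+=-2.8107

x_post = 4.7855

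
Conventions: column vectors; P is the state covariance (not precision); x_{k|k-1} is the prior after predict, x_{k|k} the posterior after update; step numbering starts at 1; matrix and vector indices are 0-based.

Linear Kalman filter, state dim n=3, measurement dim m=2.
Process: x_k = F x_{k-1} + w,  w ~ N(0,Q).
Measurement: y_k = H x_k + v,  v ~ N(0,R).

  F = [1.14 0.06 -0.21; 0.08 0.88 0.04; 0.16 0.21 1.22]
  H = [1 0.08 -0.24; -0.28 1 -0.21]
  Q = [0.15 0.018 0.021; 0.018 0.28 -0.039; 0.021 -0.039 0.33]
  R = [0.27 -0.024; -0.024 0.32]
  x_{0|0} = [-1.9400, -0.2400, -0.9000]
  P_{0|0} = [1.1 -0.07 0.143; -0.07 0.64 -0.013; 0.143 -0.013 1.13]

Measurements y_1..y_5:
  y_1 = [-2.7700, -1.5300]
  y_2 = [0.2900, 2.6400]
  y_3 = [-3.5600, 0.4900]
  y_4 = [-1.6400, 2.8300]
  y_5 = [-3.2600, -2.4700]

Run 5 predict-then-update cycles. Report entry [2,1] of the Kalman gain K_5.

K[2,1] = -0.1341

step 1: x^-=[-2.0370, -0.4024, -1.4588]  P^-=[1.5540 0.0785 0.1165; 0.0785 0.7746 0.1383; 0.1165 0.1383 2.1127]  S=[1.9020 -0.2660; -0.2660 1.2212]  K=[0.7859 -0.1408; 0.1437 0.6238; -0.2457 -0.3303]  nu=[-1.0509, -2.0043]  x^+=[-2.5808, -1.8037, -0.5385]  P^+=[0.2960 0.0961 0.3672; 0.0961 0.3078 0.4036; 0.3672 0.4036 1.9078]
step 2: x^-=[-2.9372, -1.8152, -1.4487]  P^-=[0.4471 0.0790 0.1241; 0.0790 0.5676 0.6049; 0.1241 0.6049 3.5474]  S=[0.8549 -0.0208; -0.0208 0.7954]  K=[0.4937 -0.0779; -0.0115 0.5258; -0.8000 -0.2407]  nu=[3.0247, 3.3286]  x^+=[-1.7034, -0.0997, -4.6696]  P^+=[0.2324 0.1219 0.4456; 0.1219 0.3473 0.6890; 0.4456 0.6890 2.9622]
step 3: x^-=[-0.9672, -0.4108, -5.9904]  P^-=[0.3698 0.0426 -0.0360; 0.0426 0.6237 0.9838; -0.0360 0.9838 5.2954]  S=[0.9351 -0.0166; -0.0166 0.7650]  K=[0.4073 -0.0609; -0.1442 0.5266; -1.3166 -0.1830]  nu=[-3.9976, -0.6280]  x^+=[-2.5570, -0.1650, -0.6120]  P^+=[0.2110 0.1258 0.4570; 0.1258 0.3897 0.8689; 0.4570 0.8689 3.6567]
step 4: x^-=[-2.7964, -0.3743, -1.1905]  P^-=[0.3634 0.0086 -0.1956; 0.0086 0.6708 1.2216; -0.1956 1.2216 6.4273]  S=[1.0563 -0.0256; -0.0256 0.7618]  K=[0.3878 -0.0554; -0.2057 0.5337; -1.5566 -0.1485]  nu=[0.9006, 2.1713]  x^+=[-2.5674, 0.5992, -2.9147]  P^+=[0.2011 0.1210 0.4365; 0.1210 0.4035 0.9233; 0.4365 0.9233 3.8629]
step 5: x^-=[-2.2787, 0.2053, -3.8409]  P^-=[0.3675 -0.0087 -0.2775; -0.0087 0.6847 1.2901; -0.2775 1.2901 6.7541]  S=[1.1131 -0.0319; -0.0319 0.7618]  K=[0.3878 -0.0538; -0.2214 0.5371; -1.6166 -0.1341]  nu=[-1.9195, -4.1200]  x^+=[-2.8015, -1.5827, -0.1854]  P^+=[0.1966 0.1159 0.4160; 0.1159 0.4028 0.9198; 0.4160 0.9198 3.8451]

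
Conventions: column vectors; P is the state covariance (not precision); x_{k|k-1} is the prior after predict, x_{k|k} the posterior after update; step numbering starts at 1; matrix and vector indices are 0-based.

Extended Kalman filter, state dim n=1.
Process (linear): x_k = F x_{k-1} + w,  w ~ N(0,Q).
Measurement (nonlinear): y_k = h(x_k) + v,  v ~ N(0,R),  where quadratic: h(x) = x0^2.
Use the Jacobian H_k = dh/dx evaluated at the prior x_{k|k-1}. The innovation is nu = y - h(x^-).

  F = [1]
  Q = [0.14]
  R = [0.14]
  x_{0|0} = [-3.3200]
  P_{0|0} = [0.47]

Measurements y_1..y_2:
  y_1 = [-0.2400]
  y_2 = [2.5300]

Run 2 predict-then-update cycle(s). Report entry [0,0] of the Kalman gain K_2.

step 1: x^-=[-3.3200]  P^-=[0.6100]  H_jac=[-6.6400]  S=[27.0347]  K=[-0.1498]  nu=[-11.2624]  x^+=[-1.6326]  P^+=[0.0032]
step 2: x^-=[-1.6326]  P^-=[0.1432]  H_jac=[-3.2653]  S=[1.6664]  K=[-0.2805]  nu=[-0.1355]  x^+=[-1.5946]  P^+=[0.0120]

K[0,0] = -0.2805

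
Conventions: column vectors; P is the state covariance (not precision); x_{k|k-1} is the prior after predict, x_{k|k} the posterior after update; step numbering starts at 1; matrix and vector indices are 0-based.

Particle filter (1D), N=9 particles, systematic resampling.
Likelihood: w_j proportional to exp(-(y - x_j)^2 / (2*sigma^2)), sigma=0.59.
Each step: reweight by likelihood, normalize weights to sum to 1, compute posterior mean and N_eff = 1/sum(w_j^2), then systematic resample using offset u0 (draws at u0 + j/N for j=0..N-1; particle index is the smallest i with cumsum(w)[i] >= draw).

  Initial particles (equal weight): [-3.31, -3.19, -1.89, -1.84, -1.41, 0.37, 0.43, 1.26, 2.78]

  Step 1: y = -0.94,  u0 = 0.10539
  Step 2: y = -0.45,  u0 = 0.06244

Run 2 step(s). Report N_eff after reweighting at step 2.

N_eff = 7.1249

step 1: w=[0.0002, 0.0005, 0.1863, 0.2127, 0.4958, 0.0579, 0.0460, 0.0007, 0.0000]  mean=-1.4028  Neff=3.0189  idx=[2, 3, 3, 4, 4, 4, 4, 4, 6]
step 2: w=[0.0277, 0.0340, 0.0340, 0.1450, 0.1450, 0.1450, 0.1450, 0.1450, 0.1792]  mean=-1.1228  Neff=7.1249  idx=[2, 3, 4, 5, 5, 6, 7, 8, 8]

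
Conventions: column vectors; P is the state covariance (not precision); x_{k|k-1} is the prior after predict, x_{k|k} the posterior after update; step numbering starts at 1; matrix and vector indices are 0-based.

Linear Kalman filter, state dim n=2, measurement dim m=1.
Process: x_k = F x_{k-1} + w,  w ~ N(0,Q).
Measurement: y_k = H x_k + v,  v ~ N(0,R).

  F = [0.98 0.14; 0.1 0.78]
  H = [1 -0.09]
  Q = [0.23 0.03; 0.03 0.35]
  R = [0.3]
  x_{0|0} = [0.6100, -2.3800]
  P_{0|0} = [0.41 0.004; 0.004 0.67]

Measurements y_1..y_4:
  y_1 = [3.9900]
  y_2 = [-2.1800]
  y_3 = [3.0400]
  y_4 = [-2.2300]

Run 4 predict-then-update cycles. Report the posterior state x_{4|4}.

x_post = [-0.8424, -1.1709]

step 1: x^-=[0.2646, -1.7954]  P^-=[0.6380 0.1465; 0.1465 0.7624]  S=[0.9178]  K=[0.6808; 0.0848]  nu=[3.5638]  x^+=[2.6907, -1.4931]  P^+=[0.2126 0.0935; 0.0935 0.7557]
step 2: x^-=[2.4279, -0.8956]  P^-=[0.4747 0.2061; 0.2061 0.8265]  S=[0.7443]  K=[0.6129; 0.1770]  nu=[-4.6885]  x^+=[-0.4455, -1.7254]  P^+=[0.1951 0.1254; 0.1254 0.8032]
step 3: x^-=[-0.6781, -1.3904]  P^-=[0.4676 0.2344; 0.2344 0.8602]  S=[0.7323]  K=[0.6096; 0.2144]  nu=[3.5930]  x^+=[1.5123, -0.6200]  P^+=[0.1954 0.1387; 0.1387 0.8265]
step 4: x^-=[1.3953, -0.3324]  P^-=[0.4719 0.2474; 0.2474 0.8764]  S=[0.7345]  K=[0.6122; 0.2294]  nu=[-3.6552]  x^+=[-0.8424, -1.1709]  P^+=[0.1966 0.1442; 0.1442 0.8378]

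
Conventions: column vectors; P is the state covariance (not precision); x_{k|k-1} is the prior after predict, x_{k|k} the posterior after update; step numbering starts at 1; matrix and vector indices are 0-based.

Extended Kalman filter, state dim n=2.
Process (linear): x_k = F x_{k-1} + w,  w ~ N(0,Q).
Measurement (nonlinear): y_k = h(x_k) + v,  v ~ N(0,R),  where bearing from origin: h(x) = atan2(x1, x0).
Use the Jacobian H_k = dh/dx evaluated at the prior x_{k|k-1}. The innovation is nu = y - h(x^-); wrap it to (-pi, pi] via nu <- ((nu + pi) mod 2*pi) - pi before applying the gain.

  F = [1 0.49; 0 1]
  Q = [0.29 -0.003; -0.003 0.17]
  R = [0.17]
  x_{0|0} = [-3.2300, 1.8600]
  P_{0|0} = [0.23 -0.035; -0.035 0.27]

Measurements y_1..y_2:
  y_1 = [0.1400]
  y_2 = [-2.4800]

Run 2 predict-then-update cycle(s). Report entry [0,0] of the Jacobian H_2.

step 1: x^-=[-2.3186, 1.8600]  P^-=[0.5505 0.0943; 0.0943 0.4400]  H_jac=[-0.2105 -0.2624]  S=[0.2351]  K=[-0.5982; -0.5755]  nu=[-2.3255]  x^+=[-0.9275, 3.1984]  P^+=[0.4664 0.0134; 0.0134 0.3621]
step 2: x^-=[0.6397, 3.1984]  P^-=[0.8564 0.1878; 0.1878 0.5321]  H_jac=[-0.3006 0.0601]  S=[0.2425]  K=[-1.0150; -0.1009]  nu=[2.4298]  x^+=[-1.8266, 2.9533]  P^+=[0.6066 0.1630; 0.1630 0.5297]

H_jac[0,0] = -0.3006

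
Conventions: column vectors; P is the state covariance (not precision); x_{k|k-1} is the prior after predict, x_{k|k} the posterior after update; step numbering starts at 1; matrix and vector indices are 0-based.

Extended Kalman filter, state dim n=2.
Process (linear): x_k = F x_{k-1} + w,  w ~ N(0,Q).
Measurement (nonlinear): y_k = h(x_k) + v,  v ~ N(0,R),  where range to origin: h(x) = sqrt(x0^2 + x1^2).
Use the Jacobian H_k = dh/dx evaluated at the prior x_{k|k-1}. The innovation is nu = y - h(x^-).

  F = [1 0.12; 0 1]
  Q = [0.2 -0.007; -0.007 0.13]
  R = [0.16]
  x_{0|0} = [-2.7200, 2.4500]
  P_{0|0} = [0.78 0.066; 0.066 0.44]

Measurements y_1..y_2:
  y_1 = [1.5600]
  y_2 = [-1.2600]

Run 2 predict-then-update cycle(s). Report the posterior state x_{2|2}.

step 1: x^-=[-2.4260, 2.4500]  P^-=[1.0022 0.1118; 0.1118 0.5700]  H_jac=[-0.7036 0.7106]  S=[0.8322]  K=[-0.7519; 0.3922]  nu=[-1.8879]  x^+=[-1.0065, 1.7096]  P^+=[0.5317 0.3572; 0.3572 0.4420]
step 2: x^-=[-0.8013, 1.7096]  P^-=[0.8238 0.4032; 0.4032 0.5720]  H_jac=[-0.4244 0.9055]  S=[0.4674]  K=[0.0331; 0.7419]  nu=[-3.1481]  x^+=[-0.9056, -0.6260]  P^+=[0.8233 0.3918; 0.3918 0.3147]

x_post = [-0.9056, -0.6260]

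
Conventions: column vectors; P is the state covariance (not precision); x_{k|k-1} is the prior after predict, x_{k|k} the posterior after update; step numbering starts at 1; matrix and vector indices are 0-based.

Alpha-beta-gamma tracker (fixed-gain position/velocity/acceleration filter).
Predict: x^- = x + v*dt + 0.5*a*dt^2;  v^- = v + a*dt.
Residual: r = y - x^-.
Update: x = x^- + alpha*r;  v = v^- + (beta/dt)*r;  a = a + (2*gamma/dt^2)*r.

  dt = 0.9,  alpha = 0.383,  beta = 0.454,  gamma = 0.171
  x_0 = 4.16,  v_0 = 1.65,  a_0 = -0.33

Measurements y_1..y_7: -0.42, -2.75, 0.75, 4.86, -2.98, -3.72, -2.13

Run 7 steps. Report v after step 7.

v_post = 1.4575

step 1: x_pred=5.5113  r=-5.9313  x^+=3.2396  v^+=-1.6390  a^+=-2.8343
step 2: x_pred=0.6166  r=-3.3666  x^+=-0.6728  v^+=-5.8882  a^+=-4.2558
step 3: x_pred=-7.6958  r=8.4458  x^+=-4.4611  v^+=-5.4580  a^+=-0.6898
step 4: x_pred=-9.6526  r=14.5126  x^+=-4.0943  v^+=1.2420  a^+=5.4378
step 5: x_pred=-0.7742  r=-2.2058  x^+=-1.6190  v^+=5.0233  a^+=4.5064
step 6: x_pred=4.7270  r=-8.4470  x^+=1.4918  v^+=4.8180  a^+=0.9399
step 7: x_pred=6.2087  r=-8.3387  x^+=3.0150  v^+=1.4575  a^+=-2.5809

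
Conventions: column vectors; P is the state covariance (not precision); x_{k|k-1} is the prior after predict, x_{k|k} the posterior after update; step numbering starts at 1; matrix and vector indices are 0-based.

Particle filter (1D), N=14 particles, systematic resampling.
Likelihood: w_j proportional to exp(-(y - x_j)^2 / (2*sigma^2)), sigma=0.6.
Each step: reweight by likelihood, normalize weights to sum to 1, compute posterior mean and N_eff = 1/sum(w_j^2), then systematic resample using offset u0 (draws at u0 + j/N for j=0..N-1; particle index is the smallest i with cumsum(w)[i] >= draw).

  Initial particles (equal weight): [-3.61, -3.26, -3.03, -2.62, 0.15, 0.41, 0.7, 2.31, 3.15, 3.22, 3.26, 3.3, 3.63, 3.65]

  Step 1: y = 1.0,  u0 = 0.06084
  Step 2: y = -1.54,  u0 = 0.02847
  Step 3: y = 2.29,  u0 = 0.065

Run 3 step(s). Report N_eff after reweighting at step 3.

N_eff = 5.4676

step 1: w=[0.0000, 0.0000, 0.0000, 0.0000, 0.1868, 0.3142, 0.4497, 0.0470, 0.0008, 0.0005, 0.0004, 0.0003, 0.0000, 0.0000]  mean=0.5873  Neff=2.9575  idx=[4, 4, 5, 5, 5, 5, 5, 6, 6, 6, 6, 6, 6, 7]
step 2: w=[0.2746, 0.2746, 0.0738, 0.0738, 0.0738, 0.0738, 0.0738, 0.0136, 0.0136, 0.0136, 0.0136, 0.0136, 0.0136, 0.0000]  mean=0.2909  Neff=5.5811  idx=[0, 0, 0, 0, 1, 1, 1, 1, 2, 3, 4, 5, 6, 9]
step 3: w=[0.0214, 0.0214, 0.0214, 0.0214, 0.0214, 0.0214, 0.0214, 0.0214, 0.0916, 0.0916, 0.0916, 0.0916, 0.0916, 0.3705]  mean=0.4728  Neff=5.4676  idx=[3, 6, 8, 9, 9, 10, 11, 12, 13, 13, 13, 13, 13, 13]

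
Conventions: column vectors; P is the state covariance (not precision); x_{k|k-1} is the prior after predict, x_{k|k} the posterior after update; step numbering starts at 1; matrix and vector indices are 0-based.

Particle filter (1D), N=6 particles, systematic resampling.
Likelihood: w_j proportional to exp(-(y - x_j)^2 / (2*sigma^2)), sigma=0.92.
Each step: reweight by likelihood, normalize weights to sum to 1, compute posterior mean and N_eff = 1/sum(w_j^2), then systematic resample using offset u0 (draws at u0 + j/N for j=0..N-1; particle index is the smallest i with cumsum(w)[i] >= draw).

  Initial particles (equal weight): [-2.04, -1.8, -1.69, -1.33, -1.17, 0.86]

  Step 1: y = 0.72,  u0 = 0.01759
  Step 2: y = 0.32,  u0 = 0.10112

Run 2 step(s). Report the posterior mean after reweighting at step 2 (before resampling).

step 1: w=[0.0088, 0.0186, 0.0257, 0.0663, 0.0962, 0.7844]  mean=0.3790  Neff=1.5873  idx=[1, 4, 5, 5, 5, 5]
step 2: w=[0.0190, 0.0727, 0.2271, 0.2271, 0.2271, 0.2271]  mean=0.6620  Neff=4.7188  idx=[2, 2, 3, 4, 4, 5]

post_mean = 0.6620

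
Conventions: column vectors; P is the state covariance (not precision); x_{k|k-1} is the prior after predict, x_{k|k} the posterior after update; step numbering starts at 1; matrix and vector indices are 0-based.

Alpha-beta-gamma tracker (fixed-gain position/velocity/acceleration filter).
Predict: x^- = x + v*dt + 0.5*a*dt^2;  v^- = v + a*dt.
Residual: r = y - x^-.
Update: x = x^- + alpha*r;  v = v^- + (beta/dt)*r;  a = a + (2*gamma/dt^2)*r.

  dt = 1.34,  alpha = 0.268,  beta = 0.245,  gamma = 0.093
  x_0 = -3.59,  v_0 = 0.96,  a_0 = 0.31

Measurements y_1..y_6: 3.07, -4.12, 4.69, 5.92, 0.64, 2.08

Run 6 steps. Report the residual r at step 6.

resid = -5.1649

step 1: x_pred=-2.0253  r=5.0953  x^+=-0.6597  v^+=2.3070  a^+=0.8378
step 2: x_pred=3.1838  r=-7.3038  x^+=1.2264  v^+=2.0943  a^+=0.0812
step 3: x_pred=4.1056  r=0.5844  x^+=4.2622  v^+=2.3099  a^+=0.1418
step 4: x_pred=7.4848  r=-1.5648  x^+=7.0655  v^+=2.2138  a^+=-0.0203
step 5: x_pred=10.0137  r=-9.3737  x^+=7.5015  v^+=0.4727  a^+=-0.9913
step 6: x_pred=7.2449  r=-5.1649  x^+=5.8607  v^+=-1.8000  a^+=-1.5263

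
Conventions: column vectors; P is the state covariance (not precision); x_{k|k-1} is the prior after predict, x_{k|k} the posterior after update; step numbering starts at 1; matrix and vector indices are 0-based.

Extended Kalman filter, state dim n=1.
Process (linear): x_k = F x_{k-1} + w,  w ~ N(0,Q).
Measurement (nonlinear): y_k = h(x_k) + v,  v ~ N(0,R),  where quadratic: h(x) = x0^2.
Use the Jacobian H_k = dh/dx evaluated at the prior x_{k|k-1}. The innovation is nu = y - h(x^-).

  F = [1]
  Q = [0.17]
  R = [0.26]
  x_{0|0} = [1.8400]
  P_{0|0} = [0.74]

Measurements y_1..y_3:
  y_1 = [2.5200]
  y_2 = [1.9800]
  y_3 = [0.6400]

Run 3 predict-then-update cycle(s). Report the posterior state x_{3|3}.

step 1: x^-=[1.8400]  P^-=[0.9100]  H_jac=[3.6800]  S=[12.5836]  K=[0.2661]  nu=[-0.8656]  x^+=[1.6096]  P^+=[0.0188]
step 2: x^-=[1.6096]  P^-=[0.1888]  H_jac=[3.2193]  S=[2.2167]  K=[0.2742]  nu=[-0.6109]  x^+=[1.4421]  P^+=[0.0221]
step 3: x^-=[1.4421]  P^-=[0.1921]  H_jac=[2.8842]  S=[1.8584]  K=[0.2982]  nu=[-1.4397]  x^+=[1.0128]  P^+=[0.0269]

x_post = [1.0128]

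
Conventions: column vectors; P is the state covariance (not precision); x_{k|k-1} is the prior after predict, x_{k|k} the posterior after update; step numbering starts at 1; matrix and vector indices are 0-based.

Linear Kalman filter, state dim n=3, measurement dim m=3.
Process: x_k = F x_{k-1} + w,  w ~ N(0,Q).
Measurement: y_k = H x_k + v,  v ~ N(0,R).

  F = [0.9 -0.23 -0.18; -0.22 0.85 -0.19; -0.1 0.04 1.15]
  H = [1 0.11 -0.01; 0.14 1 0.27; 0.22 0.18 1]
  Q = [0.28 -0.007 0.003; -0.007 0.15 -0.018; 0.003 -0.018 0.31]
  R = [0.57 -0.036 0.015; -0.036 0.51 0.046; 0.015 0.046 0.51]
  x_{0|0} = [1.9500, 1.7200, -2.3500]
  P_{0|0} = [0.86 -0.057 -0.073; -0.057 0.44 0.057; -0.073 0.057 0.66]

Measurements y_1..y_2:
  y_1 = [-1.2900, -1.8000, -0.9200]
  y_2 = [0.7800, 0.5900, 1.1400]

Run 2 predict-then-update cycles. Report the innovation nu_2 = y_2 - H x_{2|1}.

step 1: x^-=[1.7824, 1.4795, -2.8287]  P^-=[1.0732 -0.2839 -0.3108; -0.2839 0.5302 -0.0506; -0.3108 -0.0506 1.2146]  S=[1.5936 -0.2034 -0.1241; -0.2034 1.0194 0.3178; -0.1241 0.3178 1.6163]  K=[0.6445 -0.0809 -0.0124; -0.0881 0.4853 -0.1131; -0.1543 -0.0182 0.6953]  nu=[-3.2634, -2.7653, 1.2503]  x^+=[-0.1128, 0.2834, -1.4056]  P^+=[0.3805 -0.1005 -0.0660; -0.1005 0.2770 -0.0644; -0.0660 -0.0644 0.3776]
step 2: x^-=[0.0864, 0.5327, -1.5938]  P^-=[0.6727 -0.1898 -0.1699; -0.1898 0.4350 -0.1203; -0.1699 -0.1203 0.8236]  S=[1.2100 -0.1369 -0.0579; -0.1369 0.8873 0.1608; -0.0579 0.1608 1.2472]  K=[0.5311 -0.0756 -0.0105; -0.0731 0.4354 -0.1267; -0.1338 -0.0434 0.6124]  nu=[0.6191, 0.4755, 2.6190]  x^+=[0.3516, 0.3627, -0.0933]  P^+=[0.3144 -0.0875 -0.0543; -0.0875 0.2504 -0.0715; -0.0543 -0.0715 0.3332]

innov = [0.6191, 0.4755, 2.6190]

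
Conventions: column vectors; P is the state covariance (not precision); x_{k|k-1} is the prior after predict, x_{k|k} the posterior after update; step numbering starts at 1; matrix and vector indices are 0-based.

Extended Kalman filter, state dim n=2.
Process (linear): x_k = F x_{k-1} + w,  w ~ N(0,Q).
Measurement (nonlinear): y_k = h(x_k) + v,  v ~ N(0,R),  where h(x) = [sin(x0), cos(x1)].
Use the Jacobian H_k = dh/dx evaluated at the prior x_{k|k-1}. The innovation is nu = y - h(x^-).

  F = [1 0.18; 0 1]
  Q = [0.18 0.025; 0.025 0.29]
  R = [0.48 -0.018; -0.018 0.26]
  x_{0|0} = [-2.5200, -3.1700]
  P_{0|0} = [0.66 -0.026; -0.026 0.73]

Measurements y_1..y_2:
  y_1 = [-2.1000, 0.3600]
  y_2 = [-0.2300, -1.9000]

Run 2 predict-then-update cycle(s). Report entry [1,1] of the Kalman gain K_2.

step 1: x^-=[-3.0906, -3.1700]  P^-=[0.8543 0.1304; 0.1304 1.0200]  H_jac=[-0.9987 0.0000; 0.0000 -0.0284]  S=[1.3321 -0.0143; -0.0143 0.2608]  K=[-0.6410 -0.0493; -0.0990 -0.1165]  nu=[-2.0490, 1.3596]  x^+=[-1.8442, -3.1255]  P^+=[0.3072 0.0455; 0.0455 1.0037]
step 2: x^-=[-2.4068, -3.1255]  P^-=[0.5361 0.2512; 0.2512 1.2937]  H_jac=[-0.7420 0.0000; 0.0000 0.0161]  S=[0.7751 -0.0210; -0.0210 0.2603]  K=[-0.5139 -0.0259; -0.2388 0.0606]  nu=[0.4404, -0.9001]  x^+=[-2.6098, -3.2853]  P^+=[0.3318 0.1559; 0.1559 1.2480]

K[1,1] = 0.0606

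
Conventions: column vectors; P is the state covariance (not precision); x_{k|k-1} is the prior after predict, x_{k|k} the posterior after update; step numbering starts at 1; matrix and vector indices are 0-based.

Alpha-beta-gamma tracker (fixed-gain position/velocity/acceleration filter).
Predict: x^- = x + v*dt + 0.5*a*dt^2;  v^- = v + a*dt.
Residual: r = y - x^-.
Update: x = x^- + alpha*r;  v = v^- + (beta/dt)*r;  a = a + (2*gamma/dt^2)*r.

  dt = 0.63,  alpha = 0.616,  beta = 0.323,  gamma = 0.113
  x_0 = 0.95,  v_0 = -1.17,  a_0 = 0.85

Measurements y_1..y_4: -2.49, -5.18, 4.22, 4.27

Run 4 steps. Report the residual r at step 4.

step 1: x_pred=0.3816  r=-2.8716  x^+=-1.3873  v^+=-2.1068  a^+=-0.7851
step 2: x_pred=-2.8704  r=-2.3096  x^+=-4.2931  v^+=-3.7855  a^+=-2.1002
step 3: x_pred=-7.0948  r=11.3148  x^+=-0.1249  v^+=0.6924  a^+=4.3425
step 4: x_pred=1.1731  r=3.0969  x^+=3.0808  v^+=5.0160  a^+=6.1059

resid = 3.0969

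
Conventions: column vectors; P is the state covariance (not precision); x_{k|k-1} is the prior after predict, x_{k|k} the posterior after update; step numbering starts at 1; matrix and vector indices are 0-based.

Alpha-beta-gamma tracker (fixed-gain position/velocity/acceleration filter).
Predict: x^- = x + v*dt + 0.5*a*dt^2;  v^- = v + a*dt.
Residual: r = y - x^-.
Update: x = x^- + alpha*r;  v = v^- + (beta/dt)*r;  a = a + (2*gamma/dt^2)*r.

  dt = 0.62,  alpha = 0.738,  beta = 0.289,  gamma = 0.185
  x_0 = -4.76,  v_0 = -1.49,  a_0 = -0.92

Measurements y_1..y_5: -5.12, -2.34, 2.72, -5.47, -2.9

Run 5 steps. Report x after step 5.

step 1: x_pred=-5.8606  r=0.7406  x^+=-5.3140  v^+=-1.7152  a^+=-0.2071
step 2: x_pred=-6.4173  r=4.0773  x^+=-3.4082  v^+=0.0569  a^+=3.7174
step 3: x_pred=-2.6585  r=5.3785  x^+=1.3108  v^+=4.8688  a^+=8.8944
step 4: x_pred=6.0390  r=-11.5090  x^+=-2.4546  v^+=5.0186  a^+=-2.1835
step 5: x_pred=0.2372  r=-3.1372  x^+=-2.0780  v^+=2.2025  a^+=-5.2032

x_post = -2.0780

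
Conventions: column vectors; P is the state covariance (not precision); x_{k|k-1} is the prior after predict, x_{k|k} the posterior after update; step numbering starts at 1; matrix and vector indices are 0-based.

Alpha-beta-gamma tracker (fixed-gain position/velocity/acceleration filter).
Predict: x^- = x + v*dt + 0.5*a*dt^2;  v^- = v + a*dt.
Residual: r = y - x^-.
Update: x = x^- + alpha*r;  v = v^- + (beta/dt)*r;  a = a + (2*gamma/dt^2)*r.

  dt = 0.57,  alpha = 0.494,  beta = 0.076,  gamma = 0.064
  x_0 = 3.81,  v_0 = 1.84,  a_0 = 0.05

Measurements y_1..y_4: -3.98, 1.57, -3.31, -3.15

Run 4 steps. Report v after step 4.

step 1: x_pred=4.8669  r=-8.8469  x^+=0.4965  v^+=0.6889  a^+=-3.4354
step 2: x_pred=0.3311  r=1.2389  x^+=0.9431  v^+=-1.1041  a^+=-2.9473
step 3: x_pred=-0.1650  r=-3.1450  x^+=-1.7186  v^+=-3.2034  a^+=-4.1864
step 4: x_pred=-4.2246  r=1.0746  x^+=-3.6938  v^+=-5.4463  a^+=-3.7630

v_post = -5.4463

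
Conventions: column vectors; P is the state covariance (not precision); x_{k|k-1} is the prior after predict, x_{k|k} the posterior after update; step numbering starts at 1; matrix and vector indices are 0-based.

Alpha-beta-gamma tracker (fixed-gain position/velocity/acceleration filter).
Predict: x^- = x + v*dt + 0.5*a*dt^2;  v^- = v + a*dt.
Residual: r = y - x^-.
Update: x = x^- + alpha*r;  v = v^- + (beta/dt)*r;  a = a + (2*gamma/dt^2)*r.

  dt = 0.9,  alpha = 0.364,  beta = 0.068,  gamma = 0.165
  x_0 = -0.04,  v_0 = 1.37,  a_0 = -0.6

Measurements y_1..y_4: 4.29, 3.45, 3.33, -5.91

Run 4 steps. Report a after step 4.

step 1: x_pred=0.9500  r=3.3400  x^+=2.1658  v^+=1.0824  a^+=0.7607
step 2: x_pred=3.4480  r=0.0020  x^+=3.4487  v^+=1.7672  a^+=0.7616
step 3: x_pred=5.3476  r=-2.0176  x^+=4.6132  v^+=2.3001  a^+=-0.0604
step 4: x_pred=6.6589  r=-12.5689  x^+=2.0838  v^+=1.2961  a^+=-5.1811

a_post = -5.1811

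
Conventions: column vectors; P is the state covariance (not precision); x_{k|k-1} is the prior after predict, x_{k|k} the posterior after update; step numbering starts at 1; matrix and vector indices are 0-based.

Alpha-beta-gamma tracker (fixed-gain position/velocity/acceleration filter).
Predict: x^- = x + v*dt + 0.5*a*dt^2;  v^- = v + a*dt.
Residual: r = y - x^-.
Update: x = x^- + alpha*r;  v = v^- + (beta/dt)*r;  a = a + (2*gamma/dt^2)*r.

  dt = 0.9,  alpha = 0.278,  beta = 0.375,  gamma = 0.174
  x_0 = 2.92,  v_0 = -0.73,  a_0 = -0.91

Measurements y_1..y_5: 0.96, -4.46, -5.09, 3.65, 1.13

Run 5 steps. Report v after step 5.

step 1: x_pred=1.8944  r=-0.9345  x^+=1.6347  v^+=-1.9384  a^+=-1.3115
step 2: x_pred=-0.6410  r=-3.8190  x^+=-1.7027  v^+=-4.7099  a^+=-2.9522
step 3: x_pred=-7.1373  r=2.0473  x^+=-6.5681  v^+=-6.5139  a^+=-2.0727
step 4: x_pred=-13.2701  r=16.9201  x^+=-8.5663  v^+=-1.3293  a^+=5.1967
step 5: x_pred=-7.6580  r=8.7880  x^+=-5.2149  v^+=7.0094  a^+=8.9723

v_post = 7.0094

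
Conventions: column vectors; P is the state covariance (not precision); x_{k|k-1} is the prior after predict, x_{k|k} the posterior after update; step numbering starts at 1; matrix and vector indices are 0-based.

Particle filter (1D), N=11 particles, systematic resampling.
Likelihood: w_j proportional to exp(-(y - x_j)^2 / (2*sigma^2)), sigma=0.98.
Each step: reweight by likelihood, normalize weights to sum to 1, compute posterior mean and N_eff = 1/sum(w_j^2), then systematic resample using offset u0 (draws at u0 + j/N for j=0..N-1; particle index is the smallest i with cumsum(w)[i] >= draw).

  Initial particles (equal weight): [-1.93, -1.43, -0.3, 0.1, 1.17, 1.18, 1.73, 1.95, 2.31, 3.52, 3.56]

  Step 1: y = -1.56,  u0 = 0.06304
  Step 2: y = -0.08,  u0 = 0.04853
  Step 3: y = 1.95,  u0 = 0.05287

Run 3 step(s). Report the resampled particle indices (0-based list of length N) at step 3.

step 1: w=[0.3521, 0.3748, 0.1655, 0.0901, 0.0078, 0.0076, 0.0013, 0.0006, 0.0002, 0.0000, 0.0000]  mean=-1.2342  Neff=3.3323  idx=[0, 0, 0, 0, 1, 1, 1, 1, 2, 2, 3]
step 2: w=[0.0327, 0.0327, 0.0327, 0.0327, 0.0751, 0.0751, 0.0751, 0.0751, 0.1891, 0.1891, 0.1907]  mean=-0.7761  Neff=7.4215  idx=[1, 4, 5, 6, 7, 8, 8, 9, 9, 10, 10]
step 3: w=[0.0006, 0.0041, 0.0041, 0.0041, 0.0041, 0.1130, 0.1130, 0.1130, 0.1130, 0.2654, 0.2654]  mean=-0.1073  Neff=5.2068  idx=[5, 6, 6, 7, 8, 9, 9, 9, 10, 10, 10]

resampled_idx = [5, 6, 6, 7, 8, 9, 9, 9, 10, 10, 10]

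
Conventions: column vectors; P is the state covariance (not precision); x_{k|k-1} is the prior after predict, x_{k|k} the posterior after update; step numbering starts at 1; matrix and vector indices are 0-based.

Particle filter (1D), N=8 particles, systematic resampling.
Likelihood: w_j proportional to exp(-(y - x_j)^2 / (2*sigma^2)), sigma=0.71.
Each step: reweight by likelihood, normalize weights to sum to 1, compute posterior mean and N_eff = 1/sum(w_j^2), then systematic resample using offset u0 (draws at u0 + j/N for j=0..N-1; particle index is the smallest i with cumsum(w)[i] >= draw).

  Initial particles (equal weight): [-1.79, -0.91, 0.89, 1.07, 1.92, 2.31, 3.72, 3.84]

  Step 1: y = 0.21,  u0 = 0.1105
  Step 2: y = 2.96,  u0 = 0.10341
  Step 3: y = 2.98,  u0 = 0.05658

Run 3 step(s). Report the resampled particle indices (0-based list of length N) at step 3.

step 1: w=[0.0127, 0.1938, 0.4251, 0.3229, 0.0370, 0.0085, 0.0000, 0.0000]  mean=0.6153  Neff=3.0851  idx=[1, 2, 2, 2, 2, 3, 3, 4]
step 2: w=[0.0000, 0.0312, 0.0312, 0.0312, 0.0312, 0.0633, 0.0633, 0.7485]  mean=1.6838  Neff=1.7476  idx=[4, 6, 7, 7, 7, 7, 7, 7]
step 3: w=[0.0065, 0.0134, 0.1634, 0.1634, 0.1634, 0.1634, 0.1634, 0.1634]  mean=1.9019  Neff=6.2374  idx=[2, 2, 3, 4, 5, 6, 6, 7]

resampled_idx = [2, 2, 3, 4, 5, 6, 6, 7]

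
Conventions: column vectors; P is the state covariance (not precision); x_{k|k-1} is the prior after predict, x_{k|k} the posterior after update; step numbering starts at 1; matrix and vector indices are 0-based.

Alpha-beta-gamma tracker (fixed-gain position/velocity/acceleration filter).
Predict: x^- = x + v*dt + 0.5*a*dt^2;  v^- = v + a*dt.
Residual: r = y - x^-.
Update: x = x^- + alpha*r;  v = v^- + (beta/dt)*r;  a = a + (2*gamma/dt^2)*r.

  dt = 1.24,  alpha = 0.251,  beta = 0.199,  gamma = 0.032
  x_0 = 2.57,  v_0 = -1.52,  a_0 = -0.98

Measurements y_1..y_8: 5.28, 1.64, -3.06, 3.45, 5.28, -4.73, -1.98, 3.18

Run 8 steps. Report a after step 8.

step 1: x_pred=-0.0682  r=5.3482  x^+=1.2742  v^+=-1.8769  a^+=-0.7574
step 2: x_pred=-1.6355  r=3.2755  x^+=-0.8133  v^+=-2.2904  a^+=-0.6211
step 3: x_pred=-4.1309  r=1.0709  x^+=-3.8621  v^+=-2.8887  a^+=-0.5765
step 4: x_pred=-7.8872  r=11.3372  x^+=-5.0416  v^+=-1.7840  a^+=-0.1046
step 5: x_pred=-7.3342  r=12.6142  x^+=-4.1680  v^+=0.1106  a^+=0.4205
step 6: x_pred=-3.7076  r=-1.0224  x^+=-3.9642  v^+=0.4679  a^+=0.3779
step 7: x_pred=-3.0935  r=1.1135  x^+=-2.8140  v^+=1.1152  a^+=0.4242
step 8: x_pred=-1.1050  r=4.2850  x^+=-0.0294  v^+=2.3289  a^+=0.6026

a_post = 0.6026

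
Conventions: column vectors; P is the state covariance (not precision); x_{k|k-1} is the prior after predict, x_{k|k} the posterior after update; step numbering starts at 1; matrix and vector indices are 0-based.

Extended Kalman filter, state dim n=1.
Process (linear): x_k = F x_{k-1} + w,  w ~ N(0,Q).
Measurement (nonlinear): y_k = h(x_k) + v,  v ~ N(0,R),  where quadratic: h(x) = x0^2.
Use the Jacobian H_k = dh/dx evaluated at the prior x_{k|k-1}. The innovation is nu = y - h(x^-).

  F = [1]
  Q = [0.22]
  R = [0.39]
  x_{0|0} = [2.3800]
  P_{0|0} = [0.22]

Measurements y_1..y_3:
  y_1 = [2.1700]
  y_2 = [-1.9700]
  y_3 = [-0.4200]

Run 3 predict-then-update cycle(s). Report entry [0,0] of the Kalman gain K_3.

K[0,0] = 0.3746

step 1: x^-=[2.3800]  P^-=[0.4400]  H_jac=[4.7600]  S=[10.3593]  K=[0.2022]  nu=[-3.4944]  x^+=[1.6735]  P^+=[0.0166]
step 2: x^-=[1.6735]  P^-=[0.2366]  H_jac=[3.3470]  S=[3.0402]  K=[0.2604]  nu=[-4.7707]  x^+=[0.4310]  P^+=[0.0303]
step 3: x^-=[0.4310]  P^-=[0.2503]  H_jac=[0.8621]  S=[0.5760]  K=[0.3746]  nu=[-0.6058]  x^+=[0.2041]  P^+=[0.1695]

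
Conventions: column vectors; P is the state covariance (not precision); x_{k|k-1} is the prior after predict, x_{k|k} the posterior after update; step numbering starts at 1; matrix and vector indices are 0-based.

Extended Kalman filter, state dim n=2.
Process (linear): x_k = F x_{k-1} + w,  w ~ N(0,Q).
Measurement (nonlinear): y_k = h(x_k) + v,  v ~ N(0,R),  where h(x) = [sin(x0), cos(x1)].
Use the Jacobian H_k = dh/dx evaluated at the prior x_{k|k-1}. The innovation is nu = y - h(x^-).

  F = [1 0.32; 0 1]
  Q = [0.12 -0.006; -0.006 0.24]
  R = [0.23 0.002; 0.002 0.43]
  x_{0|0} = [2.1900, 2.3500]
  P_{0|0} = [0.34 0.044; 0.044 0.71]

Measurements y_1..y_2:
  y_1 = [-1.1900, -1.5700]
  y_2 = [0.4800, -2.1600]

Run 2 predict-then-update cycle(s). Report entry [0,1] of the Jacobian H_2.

H_jac[0,1] = 0.0000

step 1: x^-=[2.9420, 2.3500]  P^-=[0.5609 0.2652; 0.2652 0.9500]  H_jac=[-0.9801 0.0000; 0.0000 -0.7115]  S=[0.7688 0.1869; 0.1869 0.9109]  K=[-0.6996 -0.0636; -0.1660 -0.7080]  nu=[-1.3883, -0.8673]  x^+=[3.9683, 3.1944]  P^+=[0.1643 0.0404; 0.0404 0.4283]
step 2: x^-=[4.9905, 3.1944]  P^-=[0.3540 0.1715; 0.1715 0.6683]  H_jac=[0.2746 0.0000; 0.0000 0.0528]  S=[0.2567 0.0045; 0.0045 0.4319]  K=[0.3784 0.0170; 0.1820 0.0798]  nu=[1.4416, -1.1614]  x^+=[5.5162, 3.3641]  P^+=[0.3171 0.1530; 0.1530 0.6570]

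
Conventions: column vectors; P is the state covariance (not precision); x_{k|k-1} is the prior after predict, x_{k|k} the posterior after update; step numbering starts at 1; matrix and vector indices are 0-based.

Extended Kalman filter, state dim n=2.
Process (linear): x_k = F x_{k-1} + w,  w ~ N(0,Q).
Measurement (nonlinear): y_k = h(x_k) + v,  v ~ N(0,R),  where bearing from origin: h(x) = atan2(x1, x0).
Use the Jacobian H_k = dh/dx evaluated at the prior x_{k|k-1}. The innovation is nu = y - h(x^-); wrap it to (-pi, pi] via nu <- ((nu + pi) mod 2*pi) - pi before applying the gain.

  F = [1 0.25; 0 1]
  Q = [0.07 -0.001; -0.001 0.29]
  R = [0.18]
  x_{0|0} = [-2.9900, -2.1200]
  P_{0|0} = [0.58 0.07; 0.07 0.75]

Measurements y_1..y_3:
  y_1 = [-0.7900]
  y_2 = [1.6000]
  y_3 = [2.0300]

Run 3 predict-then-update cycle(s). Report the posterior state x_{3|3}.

x_post = [-5.1071, -1.2589]

step 1: x^-=[-3.5200, -2.1200]  P^-=[0.7319 0.2565; 0.2565 1.0400]  H_jac=[0.1256 -0.2085]  S=[0.2233]  K=[0.1720; -0.8267]  nu=[1.8095]  x^+=[-3.2087, -3.6159]  P^+=[0.7253 0.2883; 0.2883 0.8874]
step 2: x^-=[-4.1127, -3.6159]  P^-=[0.9949 0.5091; 0.5091 1.1774]  H_jac=[0.1206 -0.1371]  S=[0.1998]  K=[0.2510; -0.5010]  nu=[-2.2628]  x^+=[-4.6805, -2.4822]  P^+=[0.9823 0.5342; 0.5342 1.1273]
step 3: x^-=[-5.3011, -2.4822]  P^-=[1.3898 0.8150; 0.8150 1.4173]  H_jac=[0.0724 -0.1547]  S=[0.2029]  K=[-0.1252; -0.7895]  nu=[-1.5495]  x^+=[-5.1071, -1.2589]  P^+=[1.3867 0.7950; 0.7950 1.2908]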